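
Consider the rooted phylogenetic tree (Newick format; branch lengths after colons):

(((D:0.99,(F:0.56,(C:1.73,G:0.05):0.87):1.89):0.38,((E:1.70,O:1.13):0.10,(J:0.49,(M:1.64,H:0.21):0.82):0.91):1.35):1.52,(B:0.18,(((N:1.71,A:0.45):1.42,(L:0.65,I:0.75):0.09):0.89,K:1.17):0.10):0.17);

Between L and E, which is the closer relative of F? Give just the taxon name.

E

The MRCA of F and E subtends ((D,(F,(C,G))),((E,O),(J,(M,H)))) (9 taxa).
The MRCA of F and L is the root, subtending the entire tree (15 taxa).
The first is nested inside the second, so F shares a more recent common ancestor with E.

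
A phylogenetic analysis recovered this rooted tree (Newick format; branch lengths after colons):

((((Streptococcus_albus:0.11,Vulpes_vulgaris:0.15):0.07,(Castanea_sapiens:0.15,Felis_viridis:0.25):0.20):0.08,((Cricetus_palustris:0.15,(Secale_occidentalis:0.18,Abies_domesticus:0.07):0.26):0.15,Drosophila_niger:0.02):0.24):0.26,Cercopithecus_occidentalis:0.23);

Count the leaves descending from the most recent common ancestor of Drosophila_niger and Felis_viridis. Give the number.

8

The MRCA of Drosophila_niger and Felis_viridis is the node subtending (((Streptococcus_albus,Vulpes_vulgaris),(Castanea_sapiens,Felis_viridis)),((Cricetus_palustris,(Secale_occidentalis,Abies_domesticus)),Drosophila_niger)).
That clade contains 8 terminal taxa: Abies_domesticus, Castanea_sapiens, Cricetus_palustris, Drosophila_niger, Felis_viridis, Secale_occidentalis, Streptococcus_albus, Vulpes_vulgaris.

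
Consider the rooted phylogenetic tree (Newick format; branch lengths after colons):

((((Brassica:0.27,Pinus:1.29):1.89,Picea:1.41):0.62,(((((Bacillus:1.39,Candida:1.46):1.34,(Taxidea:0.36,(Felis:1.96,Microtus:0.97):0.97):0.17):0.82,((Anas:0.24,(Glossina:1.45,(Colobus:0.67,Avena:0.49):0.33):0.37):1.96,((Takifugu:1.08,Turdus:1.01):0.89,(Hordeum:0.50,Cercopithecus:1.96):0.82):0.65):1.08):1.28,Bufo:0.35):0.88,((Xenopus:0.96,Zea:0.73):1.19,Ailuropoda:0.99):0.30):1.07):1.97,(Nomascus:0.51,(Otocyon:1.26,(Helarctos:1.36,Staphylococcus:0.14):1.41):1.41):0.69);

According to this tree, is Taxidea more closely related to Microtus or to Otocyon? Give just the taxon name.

Microtus

The MRCA of Taxidea and Microtus subtends (Taxidea,(Felis,Microtus)) (3 taxa).
The MRCA of Taxidea and Otocyon is the root, subtending the entire tree (24 taxa).
The first is nested inside the second, so Taxidea shares a more recent common ancestor with Microtus.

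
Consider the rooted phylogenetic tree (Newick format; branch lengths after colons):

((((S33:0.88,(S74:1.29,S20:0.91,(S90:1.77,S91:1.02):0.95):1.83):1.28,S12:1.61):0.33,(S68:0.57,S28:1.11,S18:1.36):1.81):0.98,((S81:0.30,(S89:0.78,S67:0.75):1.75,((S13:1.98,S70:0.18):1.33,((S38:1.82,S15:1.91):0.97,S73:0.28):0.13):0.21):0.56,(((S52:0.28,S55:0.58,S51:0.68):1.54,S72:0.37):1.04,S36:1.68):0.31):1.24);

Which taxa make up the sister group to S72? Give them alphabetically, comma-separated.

S51, S52, S55

S72 attaches to the tree at the node subtending ((S52,S55,S51),S72).
The other lineage descending from that same node — the sister group — is (S52,S55,S51); its 3 tips in alphabetical order are the answer.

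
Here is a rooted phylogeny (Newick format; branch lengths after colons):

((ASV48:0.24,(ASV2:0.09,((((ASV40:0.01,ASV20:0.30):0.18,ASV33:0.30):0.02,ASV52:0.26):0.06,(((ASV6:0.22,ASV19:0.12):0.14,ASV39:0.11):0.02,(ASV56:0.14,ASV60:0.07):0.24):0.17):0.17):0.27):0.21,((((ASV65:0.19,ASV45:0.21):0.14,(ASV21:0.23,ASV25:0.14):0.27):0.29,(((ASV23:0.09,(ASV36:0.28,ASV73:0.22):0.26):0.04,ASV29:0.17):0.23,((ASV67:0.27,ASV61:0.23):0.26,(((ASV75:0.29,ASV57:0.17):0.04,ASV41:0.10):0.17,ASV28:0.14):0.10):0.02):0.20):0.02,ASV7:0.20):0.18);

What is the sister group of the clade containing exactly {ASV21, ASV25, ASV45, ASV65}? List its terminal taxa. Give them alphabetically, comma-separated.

The clade containing exactly {ASV21, ASV25, ASV45, ASV65} attaches to the tree at the node subtending (((ASV65,ASV45),(ASV21,ASV25)),(((ASV23,(ASV36,ASV73)),ASV29),((ASV67,ASV61),(((ASV75,ASV57),ASV41),ASV28)))).
The other lineage descending from that same node — the sister group — is (((ASV23,(ASV36,ASV73)),ASV29),((ASV67,ASV61),(((ASV75,ASV57),ASV41),ASV28))); its 10 tips in alphabetical order are the answer.

ASV23, ASV28, ASV29, ASV36, ASV41, ASV57, ASV61, ASV67, ASV73, ASV75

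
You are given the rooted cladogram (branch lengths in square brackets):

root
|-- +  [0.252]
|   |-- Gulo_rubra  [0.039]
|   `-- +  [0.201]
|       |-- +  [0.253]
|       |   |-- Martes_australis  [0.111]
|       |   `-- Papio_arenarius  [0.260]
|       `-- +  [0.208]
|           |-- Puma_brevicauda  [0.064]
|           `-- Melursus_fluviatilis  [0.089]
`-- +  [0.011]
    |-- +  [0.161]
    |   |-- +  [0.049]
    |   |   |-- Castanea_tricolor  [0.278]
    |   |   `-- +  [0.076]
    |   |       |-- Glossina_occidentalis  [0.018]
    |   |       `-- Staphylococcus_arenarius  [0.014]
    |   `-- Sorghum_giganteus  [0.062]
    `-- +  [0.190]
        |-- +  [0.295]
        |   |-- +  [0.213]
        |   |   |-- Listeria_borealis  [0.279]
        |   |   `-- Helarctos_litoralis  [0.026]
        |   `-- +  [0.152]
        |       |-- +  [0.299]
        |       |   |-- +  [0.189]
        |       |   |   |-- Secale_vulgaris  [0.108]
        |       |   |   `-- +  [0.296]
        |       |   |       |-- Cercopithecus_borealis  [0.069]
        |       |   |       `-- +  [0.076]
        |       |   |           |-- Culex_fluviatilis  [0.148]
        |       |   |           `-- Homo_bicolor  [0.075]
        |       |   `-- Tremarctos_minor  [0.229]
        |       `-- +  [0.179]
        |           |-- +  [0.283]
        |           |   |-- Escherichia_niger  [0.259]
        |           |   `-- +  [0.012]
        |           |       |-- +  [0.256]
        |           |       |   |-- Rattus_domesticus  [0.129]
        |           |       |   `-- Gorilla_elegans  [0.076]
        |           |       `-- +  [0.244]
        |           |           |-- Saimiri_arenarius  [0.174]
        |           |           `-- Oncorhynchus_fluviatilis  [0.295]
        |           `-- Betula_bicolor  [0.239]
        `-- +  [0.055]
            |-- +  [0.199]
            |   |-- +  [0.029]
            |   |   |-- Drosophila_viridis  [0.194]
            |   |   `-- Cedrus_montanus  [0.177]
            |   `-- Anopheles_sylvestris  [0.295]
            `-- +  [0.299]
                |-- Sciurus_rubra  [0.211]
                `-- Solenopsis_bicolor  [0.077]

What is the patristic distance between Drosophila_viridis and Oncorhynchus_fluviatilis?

1.937

The path runs Drosophila_viridis → … → MRCA → … → Oncorhynchus_fluviatilis; the MRCA is the node subtending (((Listeria_borealis,Helarctos_litoralis),(((Secale_vulgaris,(Cercopithecus_borealis,(Culex_fluviatilis,Homo_bicolor))),Tremarctos_minor),((Escherichia_niger,((Rattus_domesticus,Gorilla_elegans),(Saimiri_arenarius,Oncorhynchus_fluviatilis))),Betula_bicolor))),(((Drosophila_viridis,Cedrus_montanus),Anopheles_sylvestris),(Sciurus_rubra,Solenopsis_bicolor))).
Branch lengths along that path: 0.194 + 0.029 + 0.199 + 0.055 + 0.295 + 0.152 + 0.179 + 0.283 + 0.012 + 0.244 + 0.295 = 1.937.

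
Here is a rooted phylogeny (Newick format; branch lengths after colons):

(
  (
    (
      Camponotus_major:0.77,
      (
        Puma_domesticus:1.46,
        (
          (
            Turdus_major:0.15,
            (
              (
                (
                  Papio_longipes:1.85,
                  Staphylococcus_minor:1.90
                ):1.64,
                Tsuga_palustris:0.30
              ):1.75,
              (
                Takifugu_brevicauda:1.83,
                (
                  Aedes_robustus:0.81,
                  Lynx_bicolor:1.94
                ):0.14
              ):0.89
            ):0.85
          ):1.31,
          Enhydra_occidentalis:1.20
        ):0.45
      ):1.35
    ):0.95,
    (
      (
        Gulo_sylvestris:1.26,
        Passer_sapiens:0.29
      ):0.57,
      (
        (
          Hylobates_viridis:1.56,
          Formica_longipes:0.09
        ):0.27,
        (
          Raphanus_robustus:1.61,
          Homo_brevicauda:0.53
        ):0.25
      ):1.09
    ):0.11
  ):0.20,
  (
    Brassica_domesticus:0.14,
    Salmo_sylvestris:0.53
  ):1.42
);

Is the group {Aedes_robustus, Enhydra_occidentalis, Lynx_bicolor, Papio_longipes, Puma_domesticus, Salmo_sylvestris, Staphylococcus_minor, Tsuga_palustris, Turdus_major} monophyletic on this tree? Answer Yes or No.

The MRCA of the listed taxa is the root, so the smallest clade containing them is the whole tree.
That clade also contains Brassica_domesticus, Camponotus_major, Formica_longipes, Gulo_sylvestris, Homo_brevicauda, Hylobates_viridis, Passer_sapiens, Raphanus_robustus, Takifugu_brevicauda, which are not in the proposed group, so the group is not monophyletic.

No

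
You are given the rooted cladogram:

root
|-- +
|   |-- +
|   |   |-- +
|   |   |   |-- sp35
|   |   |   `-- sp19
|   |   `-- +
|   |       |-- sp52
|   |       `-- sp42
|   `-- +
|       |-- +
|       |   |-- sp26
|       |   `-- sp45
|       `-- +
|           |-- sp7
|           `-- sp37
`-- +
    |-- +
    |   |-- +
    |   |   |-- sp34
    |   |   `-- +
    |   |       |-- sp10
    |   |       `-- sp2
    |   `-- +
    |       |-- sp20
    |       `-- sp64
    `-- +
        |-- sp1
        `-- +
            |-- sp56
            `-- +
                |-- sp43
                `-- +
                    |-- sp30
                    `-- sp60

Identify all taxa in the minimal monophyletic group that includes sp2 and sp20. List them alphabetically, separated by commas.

sp10, sp2, sp20, sp34, sp64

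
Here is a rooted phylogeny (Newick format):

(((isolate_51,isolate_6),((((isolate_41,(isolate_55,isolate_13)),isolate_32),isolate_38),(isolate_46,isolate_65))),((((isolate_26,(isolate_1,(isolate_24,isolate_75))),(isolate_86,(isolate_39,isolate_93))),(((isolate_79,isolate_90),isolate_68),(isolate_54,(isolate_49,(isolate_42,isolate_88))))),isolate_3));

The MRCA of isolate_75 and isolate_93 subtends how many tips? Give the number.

7

The MRCA of isolate_75 and isolate_93 is the node subtending ((isolate_26,(isolate_1,(isolate_24,isolate_75))),(isolate_86,(isolate_39,isolate_93))).
That clade contains 7 terminal taxa: isolate_1, isolate_24, isolate_26, isolate_39, isolate_75, isolate_86, isolate_93.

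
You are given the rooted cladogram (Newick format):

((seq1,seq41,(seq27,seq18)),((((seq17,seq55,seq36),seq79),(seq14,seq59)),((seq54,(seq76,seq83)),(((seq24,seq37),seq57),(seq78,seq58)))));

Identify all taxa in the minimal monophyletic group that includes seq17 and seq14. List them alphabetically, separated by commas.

seq14, seq17, seq36, seq55, seq59, seq79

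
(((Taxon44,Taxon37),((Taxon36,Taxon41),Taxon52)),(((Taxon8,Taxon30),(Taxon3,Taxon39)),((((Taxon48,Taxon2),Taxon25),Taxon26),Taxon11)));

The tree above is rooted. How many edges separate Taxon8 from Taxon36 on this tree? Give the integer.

The MRCA of Taxon8 and Taxon36 is the root of the tree.
From Taxon8 up to that node: 4 branches. From Taxon36 up to the same node: 4 branches. Total: 4 + 4 = 8.

8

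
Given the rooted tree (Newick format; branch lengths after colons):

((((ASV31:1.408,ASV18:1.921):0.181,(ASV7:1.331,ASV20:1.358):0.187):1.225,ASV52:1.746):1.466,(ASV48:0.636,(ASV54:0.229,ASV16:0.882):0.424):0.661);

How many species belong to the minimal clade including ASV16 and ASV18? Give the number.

8

The MRCA of ASV16 and ASV18 is the root, so the clade is the entire tree.
That clade contains 8 terminal taxa: ASV16, ASV18, ASV20, ASV31, ASV48, ASV52, ASV54, ASV7.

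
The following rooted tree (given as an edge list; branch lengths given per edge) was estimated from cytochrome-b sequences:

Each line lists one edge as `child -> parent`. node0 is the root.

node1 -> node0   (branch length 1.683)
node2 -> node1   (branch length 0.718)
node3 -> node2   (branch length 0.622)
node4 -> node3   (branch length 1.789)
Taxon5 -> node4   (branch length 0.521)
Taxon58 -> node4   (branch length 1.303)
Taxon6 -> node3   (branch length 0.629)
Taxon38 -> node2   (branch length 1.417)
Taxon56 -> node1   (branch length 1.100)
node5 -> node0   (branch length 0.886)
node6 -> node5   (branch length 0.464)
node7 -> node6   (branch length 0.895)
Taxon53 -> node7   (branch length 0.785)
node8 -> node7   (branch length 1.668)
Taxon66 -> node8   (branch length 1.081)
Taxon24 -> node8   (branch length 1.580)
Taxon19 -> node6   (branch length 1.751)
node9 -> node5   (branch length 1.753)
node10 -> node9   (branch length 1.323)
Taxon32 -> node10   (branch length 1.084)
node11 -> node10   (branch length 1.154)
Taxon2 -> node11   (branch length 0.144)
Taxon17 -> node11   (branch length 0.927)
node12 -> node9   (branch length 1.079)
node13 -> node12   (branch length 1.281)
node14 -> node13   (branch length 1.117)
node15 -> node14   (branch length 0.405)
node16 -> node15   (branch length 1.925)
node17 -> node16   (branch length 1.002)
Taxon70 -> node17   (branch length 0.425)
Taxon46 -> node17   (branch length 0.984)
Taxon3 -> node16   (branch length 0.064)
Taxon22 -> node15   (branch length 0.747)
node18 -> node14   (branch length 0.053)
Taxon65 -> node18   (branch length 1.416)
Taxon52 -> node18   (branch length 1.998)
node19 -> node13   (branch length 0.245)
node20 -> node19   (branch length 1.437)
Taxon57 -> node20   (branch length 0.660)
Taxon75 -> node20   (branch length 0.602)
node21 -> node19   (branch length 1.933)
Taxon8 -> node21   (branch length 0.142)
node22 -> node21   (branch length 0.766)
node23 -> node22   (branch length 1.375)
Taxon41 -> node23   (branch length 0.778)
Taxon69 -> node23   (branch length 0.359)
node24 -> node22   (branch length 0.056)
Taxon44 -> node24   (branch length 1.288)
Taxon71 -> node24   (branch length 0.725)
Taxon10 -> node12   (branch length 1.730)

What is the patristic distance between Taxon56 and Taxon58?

The path runs Taxon56 → … → MRCA → … → Taxon58; the MRCA is the node subtending ((((Taxon5,Taxon58),Taxon6),Taxon38),Taxon56).
Branch lengths along that path: 1.100 + 0.718 + 0.622 + 1.789 + 1.303 = 5.532.

5.532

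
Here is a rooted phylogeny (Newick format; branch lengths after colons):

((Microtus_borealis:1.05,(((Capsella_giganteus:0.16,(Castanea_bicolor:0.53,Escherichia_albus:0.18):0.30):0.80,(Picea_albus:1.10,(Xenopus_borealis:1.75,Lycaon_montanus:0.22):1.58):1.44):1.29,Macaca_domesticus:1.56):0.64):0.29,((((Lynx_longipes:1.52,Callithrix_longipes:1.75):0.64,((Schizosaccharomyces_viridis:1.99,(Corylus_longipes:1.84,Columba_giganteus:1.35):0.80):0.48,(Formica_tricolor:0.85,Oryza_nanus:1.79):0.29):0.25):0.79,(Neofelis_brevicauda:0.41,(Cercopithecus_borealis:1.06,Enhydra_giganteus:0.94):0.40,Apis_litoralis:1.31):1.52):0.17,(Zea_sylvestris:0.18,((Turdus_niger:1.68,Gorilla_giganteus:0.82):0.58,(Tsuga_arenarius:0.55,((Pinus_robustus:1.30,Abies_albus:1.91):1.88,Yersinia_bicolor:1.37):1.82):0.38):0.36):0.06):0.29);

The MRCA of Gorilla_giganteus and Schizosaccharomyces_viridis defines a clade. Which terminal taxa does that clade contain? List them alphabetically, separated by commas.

Abies_albus, Apis_litoralis, Callithrix_longipes, Cercopithecus_borealis, Columba_giganteus, Corylus_longipes, Enhydra_giganteus, Formica_tricolor, Gorilla_giganteus, Lynx_longipes, Neofelis_brevicauda, Oryza_nanus, Pinus_robustus, Schizosaccharomyces_viridis, Tsuga_arenarius, Turdus_niger, Yersinia_bicolor, Zea_sylvestris

Tracing Gorilla_giganteus: it sits inside (Turdus_niger,Gorilla_giganteus).
Tracing Schizosaccharomyces_viridis: it sits inside (Schizosaccharomyces_viridis,(Corylus_longipes,Columba_giganteus)).
The smallest clade enclosing both is ((((Lynx_longipes,Callithrix_longipes),((Schizosaccharomyces_viridis,(Corylus_longipes,Columba_giganteus)),(Formica_tricolor,Oryza_nanus))),(Neofelis_brevicauda,(Cercopithecus_borealis,Enhydra_giganteus),Apis_litoralis)),(Zea_sylvestris,((Turdus_niger,Gorilla_giganteus),(Tsuga_arenarius,((Pinus_robustus,Abies_albus),Yersinia_bicolor))))); the answer is its 18 terminal taxa in alphabetical order.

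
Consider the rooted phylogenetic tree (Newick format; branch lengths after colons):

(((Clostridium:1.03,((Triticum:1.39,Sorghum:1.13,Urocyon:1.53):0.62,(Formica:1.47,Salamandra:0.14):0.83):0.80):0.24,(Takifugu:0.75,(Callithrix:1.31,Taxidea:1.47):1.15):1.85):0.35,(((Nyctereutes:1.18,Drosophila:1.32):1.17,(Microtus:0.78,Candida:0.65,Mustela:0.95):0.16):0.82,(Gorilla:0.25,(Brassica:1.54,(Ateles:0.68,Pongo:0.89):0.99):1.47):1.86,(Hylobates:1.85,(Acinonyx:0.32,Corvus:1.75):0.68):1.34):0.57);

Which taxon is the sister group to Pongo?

Pongo attaches to the tree at the node subtending (Ateles,Pongo).
The other lineage descending from that same node — the sister group — is the single tip Ateles.

Ateles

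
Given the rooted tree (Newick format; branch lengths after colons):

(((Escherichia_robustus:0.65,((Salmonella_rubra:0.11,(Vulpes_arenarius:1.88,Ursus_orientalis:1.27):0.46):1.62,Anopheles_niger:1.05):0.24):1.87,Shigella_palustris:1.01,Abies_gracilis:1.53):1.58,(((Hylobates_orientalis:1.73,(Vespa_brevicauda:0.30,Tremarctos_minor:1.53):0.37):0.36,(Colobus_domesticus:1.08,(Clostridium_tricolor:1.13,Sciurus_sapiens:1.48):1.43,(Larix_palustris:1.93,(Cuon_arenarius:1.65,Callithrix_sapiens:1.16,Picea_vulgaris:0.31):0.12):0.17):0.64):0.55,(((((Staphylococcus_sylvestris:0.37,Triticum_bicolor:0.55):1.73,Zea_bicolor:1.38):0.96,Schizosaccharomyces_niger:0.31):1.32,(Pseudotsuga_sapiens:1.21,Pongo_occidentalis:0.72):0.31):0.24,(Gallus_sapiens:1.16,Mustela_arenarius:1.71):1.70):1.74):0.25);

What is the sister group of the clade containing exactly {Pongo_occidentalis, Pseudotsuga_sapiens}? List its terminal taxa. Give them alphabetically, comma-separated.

Schizosaccharomyces_niger, Staphylococcus_sylvestris, Triticum_bicolor, Zea_bicolor

The clade containing exactly {Pongo_occidentalis, Pseudotsuga_sapiens} attaches to the tree at the node subtending ((((Staphylococcus_sylvestris,Triticum_bicolor),Zea_bicolor),Schizosaccharomyces_niger),(Pseudotsuga_sapiens,Pongo_occidentalis)).
The other lineage descending from that same node — the sister group — is (((Staphylococcus_sylvestris,Triticum_bicolor),Zea_bicolor),Schizosaccharomyces_niger); its 4 tips in alphabetical order are the answer.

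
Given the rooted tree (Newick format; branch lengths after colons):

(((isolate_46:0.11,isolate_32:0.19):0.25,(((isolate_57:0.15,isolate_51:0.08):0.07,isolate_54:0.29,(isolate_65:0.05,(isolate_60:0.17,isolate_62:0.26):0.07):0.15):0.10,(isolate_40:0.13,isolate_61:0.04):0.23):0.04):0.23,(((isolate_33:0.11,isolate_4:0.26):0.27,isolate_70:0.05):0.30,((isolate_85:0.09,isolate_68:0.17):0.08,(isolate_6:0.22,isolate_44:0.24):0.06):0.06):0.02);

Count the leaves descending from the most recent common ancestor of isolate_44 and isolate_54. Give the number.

The MRCA of isolate_44 and isolate_54 is the root, so the clade is the entire tree.
That clade contains 17 terminal taxa: isolate_32, isolate_33, isolate_4, isolate_40, isolate_44, isolate_46, isolate_51, isolate_54, isolate_57, isolate_6, isolate_60, isolate_61, isolate_62, isolate_65, isolate_68, isolate_70, isolate_85.

17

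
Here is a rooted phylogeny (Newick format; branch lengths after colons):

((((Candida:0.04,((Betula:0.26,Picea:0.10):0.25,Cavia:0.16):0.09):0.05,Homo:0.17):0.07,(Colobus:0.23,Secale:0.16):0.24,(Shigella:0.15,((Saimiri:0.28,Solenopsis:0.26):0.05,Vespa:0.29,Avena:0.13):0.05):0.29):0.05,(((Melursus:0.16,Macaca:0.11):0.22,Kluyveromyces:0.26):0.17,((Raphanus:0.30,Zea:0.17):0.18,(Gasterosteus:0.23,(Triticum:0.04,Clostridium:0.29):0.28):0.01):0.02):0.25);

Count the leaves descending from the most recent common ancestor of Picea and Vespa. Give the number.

The MRCA of Picea and Vespa is the node subtending (((Candida,((Betula,Picea),Cavia)),Homo),(Colobus,Secale),(Shigella,((Saimiri,Solenopsis),Vespa,Avena))).
That clade contains 12 terminal taxa: Avena, Betula, Candida, Cavia, Colobus, Homo, Picea, Saimiri, Secale, Shigella, Solenopsis, Vespa.

12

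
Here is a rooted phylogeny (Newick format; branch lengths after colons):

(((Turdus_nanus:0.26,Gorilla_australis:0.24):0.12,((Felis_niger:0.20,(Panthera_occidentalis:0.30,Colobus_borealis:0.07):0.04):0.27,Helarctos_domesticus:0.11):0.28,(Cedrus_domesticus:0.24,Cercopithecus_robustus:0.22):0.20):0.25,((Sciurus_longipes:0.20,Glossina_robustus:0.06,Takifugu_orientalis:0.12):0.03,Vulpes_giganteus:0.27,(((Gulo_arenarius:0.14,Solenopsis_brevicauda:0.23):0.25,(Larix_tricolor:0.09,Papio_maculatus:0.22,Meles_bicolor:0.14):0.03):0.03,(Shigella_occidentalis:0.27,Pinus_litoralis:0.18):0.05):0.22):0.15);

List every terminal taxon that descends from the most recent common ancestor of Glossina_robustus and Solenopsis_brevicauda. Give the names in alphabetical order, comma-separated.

Glossina_robustus, Gulo_arenarius, Larix_tricolor, Meles_bicolor, Papio_maculatus, Pinus_litoralis, Sciurus_longipes, Shigella_occidentalis, Solenopsis_brevicauda, Takifugu_orientalis, Vulpes_giganteus

Tracing Glossina_robustus: it sits inside (Sciurus_longipes,Glossina_robustus,Takifugu_orientalis).
Tracing Solenopsis_brevicauda: it sits inside (Gulo_arenarius,Solenopsis_brevicauda).
The smallest clade enclosing both is ((Sciurus_longipes,Glossina_robustus,Takifugu_orientalis),Vulpes_giganteus,(((Gulo_arenarius,Solenopsis_brevicauda),(Larix_tricolor,Papio_maculatus,Meles_bicolor)),(Shigella_occidentalis,Pinus_litoralis))); the answer is its 11 terminal taxa in alphabetical order.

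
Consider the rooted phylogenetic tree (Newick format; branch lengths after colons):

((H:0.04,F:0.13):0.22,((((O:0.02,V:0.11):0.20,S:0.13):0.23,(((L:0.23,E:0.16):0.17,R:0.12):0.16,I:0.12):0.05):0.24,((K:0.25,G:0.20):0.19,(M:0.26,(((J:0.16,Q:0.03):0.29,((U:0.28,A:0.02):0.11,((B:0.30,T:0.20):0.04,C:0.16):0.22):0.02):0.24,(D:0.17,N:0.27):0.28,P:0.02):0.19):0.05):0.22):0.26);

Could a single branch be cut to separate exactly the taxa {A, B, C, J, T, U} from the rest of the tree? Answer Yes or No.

No

The MRCA of the listed taxa subtends ((J,Q),((U,A),((B,T),C))).
That clade also contains Q, which is not in the proposed group, so the group is not monophyletic.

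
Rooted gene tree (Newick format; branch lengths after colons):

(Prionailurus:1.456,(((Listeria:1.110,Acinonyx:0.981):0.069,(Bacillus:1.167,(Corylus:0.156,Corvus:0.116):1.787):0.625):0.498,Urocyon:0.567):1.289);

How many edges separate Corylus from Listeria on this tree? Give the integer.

The MRCA of Corylus and Listeria is the node subtending ((Listeria,Acinonyx),(Bacillus,(Corylus,Corvus))).
From Corylus up to that node: 3 branches. From Listeria up to the same node: 2 branches. Total: 3 + 2 = 5.

5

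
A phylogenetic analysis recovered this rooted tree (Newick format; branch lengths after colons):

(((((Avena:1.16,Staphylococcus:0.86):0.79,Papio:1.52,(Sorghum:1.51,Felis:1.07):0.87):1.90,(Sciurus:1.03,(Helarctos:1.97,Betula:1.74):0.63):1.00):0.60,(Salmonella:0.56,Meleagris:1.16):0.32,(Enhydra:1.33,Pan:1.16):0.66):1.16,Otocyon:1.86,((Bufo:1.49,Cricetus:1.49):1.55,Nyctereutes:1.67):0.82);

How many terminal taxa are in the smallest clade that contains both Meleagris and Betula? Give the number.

The MRCA of Meleagris and Betula is the node subtending ((((Avena,Staphylococcus),Papio,(Sorghum,Felis)),(Sciurus,(Helarctos,Betula))),(Salmonella,Meleagris),(Enhydra,Pan)).
That clade contains 12 terminal taxa: Avena, Betula, Enhydra, Felis, Helarctos, Meleagris, Pan, Papio, Salmonella, Sciurus, Sorghum, Staphylococcus.

12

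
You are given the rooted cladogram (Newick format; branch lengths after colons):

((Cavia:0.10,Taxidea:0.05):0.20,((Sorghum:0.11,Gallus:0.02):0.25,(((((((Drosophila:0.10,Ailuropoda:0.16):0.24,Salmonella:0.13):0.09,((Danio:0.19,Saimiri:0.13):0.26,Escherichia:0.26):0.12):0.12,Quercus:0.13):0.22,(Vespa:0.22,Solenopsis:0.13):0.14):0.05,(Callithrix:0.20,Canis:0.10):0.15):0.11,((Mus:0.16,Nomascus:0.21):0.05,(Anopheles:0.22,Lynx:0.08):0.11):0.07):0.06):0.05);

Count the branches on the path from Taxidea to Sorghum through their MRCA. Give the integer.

5

The MRCA of Taxidea and Sorghum is the root of the tree.
From Taxidea up to that node: 2 branches. From Sorghum up to the same node: 3 branches. Total: 2 + 3 = 5.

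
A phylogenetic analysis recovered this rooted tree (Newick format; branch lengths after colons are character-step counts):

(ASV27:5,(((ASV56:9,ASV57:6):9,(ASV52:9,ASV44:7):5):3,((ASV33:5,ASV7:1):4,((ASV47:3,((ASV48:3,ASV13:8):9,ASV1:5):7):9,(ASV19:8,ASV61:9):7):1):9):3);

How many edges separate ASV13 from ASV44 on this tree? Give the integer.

9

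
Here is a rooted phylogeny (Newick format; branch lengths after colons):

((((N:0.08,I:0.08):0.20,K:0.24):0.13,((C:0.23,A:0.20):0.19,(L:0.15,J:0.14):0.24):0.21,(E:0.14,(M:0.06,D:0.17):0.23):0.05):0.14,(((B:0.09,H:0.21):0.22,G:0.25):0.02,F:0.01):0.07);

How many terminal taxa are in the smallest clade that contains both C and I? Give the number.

10

The MRCA of C and I is the node subtending (((N,I),K),((C,A),(L,J)),(E,(M,D))).
That clade contains 10 terminal taxa: A, C, D, E, I, J, K, L, M, N.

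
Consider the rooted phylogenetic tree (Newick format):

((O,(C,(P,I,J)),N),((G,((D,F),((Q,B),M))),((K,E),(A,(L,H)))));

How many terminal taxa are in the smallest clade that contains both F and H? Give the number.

The MRCA of F and H is the node subtending ((G,((D,F),((Q,B),M))),((K,E),(A,(L,H)))).
That clade contains 11 terminal taxa: A, B, D, E, F, G, H, K, L, M, Q.

11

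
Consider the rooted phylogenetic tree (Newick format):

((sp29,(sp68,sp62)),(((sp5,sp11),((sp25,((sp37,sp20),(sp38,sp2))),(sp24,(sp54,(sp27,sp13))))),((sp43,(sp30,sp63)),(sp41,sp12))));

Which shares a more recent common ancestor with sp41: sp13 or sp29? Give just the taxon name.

sp13

The MRCA of sp41 and sp13 subtends (((sp5,sp11),((sp25,((sp37,sp20),(sp38,sp2))),(sp24,(sp54,(sp27,sp13))))),((sp43,(sp30,sp63)),(sp41,sp12))) (16 taxa).
The MRCA of sp41 and sp29 is the root, subtending the entire tree (19 taxa).
The first is nested inside the second, so sp41 shares a more recent common ancestor with sp13.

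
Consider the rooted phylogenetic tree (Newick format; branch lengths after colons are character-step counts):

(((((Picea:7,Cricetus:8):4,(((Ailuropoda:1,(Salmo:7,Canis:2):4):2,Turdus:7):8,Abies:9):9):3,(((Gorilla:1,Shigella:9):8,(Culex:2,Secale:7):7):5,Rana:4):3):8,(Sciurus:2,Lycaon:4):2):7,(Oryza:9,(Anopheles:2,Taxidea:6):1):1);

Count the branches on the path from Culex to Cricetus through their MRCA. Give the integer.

The MRCA of Culex and Cricetus is the node subtending (((Picea,Cricetus),(((Ailuropoda,(Salmo,Canis)),Turdus),Abies)),(((Gorilla,Shigella),(Culex,Secale)),Rana)).
From Culex up to that node: 4 branches. From Cricetus up to the same node: 3 branches. Total: 4 + 3 = 7.

7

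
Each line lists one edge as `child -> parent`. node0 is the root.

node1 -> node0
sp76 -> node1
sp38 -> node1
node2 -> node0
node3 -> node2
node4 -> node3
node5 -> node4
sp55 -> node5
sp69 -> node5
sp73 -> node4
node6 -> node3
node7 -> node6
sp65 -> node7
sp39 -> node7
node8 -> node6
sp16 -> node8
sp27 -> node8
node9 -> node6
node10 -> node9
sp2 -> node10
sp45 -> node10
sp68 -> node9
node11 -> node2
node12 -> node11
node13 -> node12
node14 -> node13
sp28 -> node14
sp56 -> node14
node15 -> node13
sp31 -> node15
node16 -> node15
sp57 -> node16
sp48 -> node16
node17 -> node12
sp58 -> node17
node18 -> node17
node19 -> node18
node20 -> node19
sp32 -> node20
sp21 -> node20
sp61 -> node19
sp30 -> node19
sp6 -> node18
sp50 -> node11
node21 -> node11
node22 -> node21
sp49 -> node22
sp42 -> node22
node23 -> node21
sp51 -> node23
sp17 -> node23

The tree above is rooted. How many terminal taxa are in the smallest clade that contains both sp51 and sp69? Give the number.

The MRCA of sp51 and sp69 is the node subtending ((((sp55,sp69),sp73),((sp65,sp39),(sp16,sp27),((sp2,sp45),sp68))),((((sp28,sp56),(sp31,(sp57,sp48))),(sp58,(((sp32,sp21),sp61,sp30),sp6))),sp50,((sp49,sp42),(sp51,sp17)))).
That clade contains 26 terminal taxa: sp16, sp17, sp2, sp21, sp27, sp28, sp30, sp31, sp32, sp39, sp42, sp45, sp48, sp49, sp50, sp51, sp55, sp56, sp57, sp58, sp6, sp61, sp65, sp68, sp69, sp73.

26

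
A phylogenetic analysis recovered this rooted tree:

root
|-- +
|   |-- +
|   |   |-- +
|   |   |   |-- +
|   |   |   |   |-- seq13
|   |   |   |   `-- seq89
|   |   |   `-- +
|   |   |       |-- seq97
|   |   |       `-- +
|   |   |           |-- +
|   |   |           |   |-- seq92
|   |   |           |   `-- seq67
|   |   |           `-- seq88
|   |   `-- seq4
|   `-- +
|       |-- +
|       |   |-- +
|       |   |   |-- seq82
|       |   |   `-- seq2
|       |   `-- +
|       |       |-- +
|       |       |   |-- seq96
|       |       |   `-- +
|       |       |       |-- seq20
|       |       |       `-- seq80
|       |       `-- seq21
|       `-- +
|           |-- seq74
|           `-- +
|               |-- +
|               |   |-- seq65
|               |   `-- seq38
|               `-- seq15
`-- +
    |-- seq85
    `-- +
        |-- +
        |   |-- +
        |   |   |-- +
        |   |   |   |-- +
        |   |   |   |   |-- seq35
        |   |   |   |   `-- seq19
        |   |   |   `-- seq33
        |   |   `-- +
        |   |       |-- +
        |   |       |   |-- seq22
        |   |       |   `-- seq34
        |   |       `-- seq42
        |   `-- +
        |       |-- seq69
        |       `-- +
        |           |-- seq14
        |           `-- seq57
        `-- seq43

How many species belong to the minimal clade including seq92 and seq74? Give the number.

17

The MRCA of seq92 and seq74 is the node subtending ((((seq13,seq89),(seq97,((seq92,seq67),seq88))),seq4),(((seq82,seq2),((seq96,(seq20,seq80)),seq21)),(seq74,((seq65,seq38),seq15)))).
That clade contains 17 terminal taxa: seq13, seq15, seq2, seq20, seq21, seq38, seq4, seq65, seq67, seq74, seq80, seq82, seq88, seq89, seq92, seq96, seq97.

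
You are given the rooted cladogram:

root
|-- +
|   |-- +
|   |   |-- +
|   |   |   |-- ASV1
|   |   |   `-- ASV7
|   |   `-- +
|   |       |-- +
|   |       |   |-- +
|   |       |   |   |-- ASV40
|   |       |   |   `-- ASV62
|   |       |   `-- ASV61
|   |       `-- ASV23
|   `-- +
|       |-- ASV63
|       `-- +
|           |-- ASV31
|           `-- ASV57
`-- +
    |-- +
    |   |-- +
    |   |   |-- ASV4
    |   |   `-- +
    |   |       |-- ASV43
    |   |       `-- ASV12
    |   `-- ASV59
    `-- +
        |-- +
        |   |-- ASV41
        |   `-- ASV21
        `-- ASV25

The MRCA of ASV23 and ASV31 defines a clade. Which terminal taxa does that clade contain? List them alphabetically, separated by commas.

ASV1, ASV23, ASV31, ASV40, ASV57, ASV61, ASV62, ASV63, ASV7

Tracing ASV23: it sits inside (((ASV40,ASV62),ASV61),ASV23).
Tracing ASV31: it sits inside (ASV31,ASV57).
The smallest clade enclosing both is (((ASV1,ASV7),(((ASV40,ASV62),ASV61),ASV23)),(ASV63,(ASV31,ASV57))); the answer is its 9 terminal taxa in alphabetical order.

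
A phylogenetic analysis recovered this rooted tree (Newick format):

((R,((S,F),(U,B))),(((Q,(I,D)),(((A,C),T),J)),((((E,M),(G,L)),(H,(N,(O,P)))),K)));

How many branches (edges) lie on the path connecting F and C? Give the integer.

10

The MRCA of F and C is the root of the tree.
From F up to that node: 4 branches. From C up to the same node: 6 branches. Total: 4 + 6 = 10.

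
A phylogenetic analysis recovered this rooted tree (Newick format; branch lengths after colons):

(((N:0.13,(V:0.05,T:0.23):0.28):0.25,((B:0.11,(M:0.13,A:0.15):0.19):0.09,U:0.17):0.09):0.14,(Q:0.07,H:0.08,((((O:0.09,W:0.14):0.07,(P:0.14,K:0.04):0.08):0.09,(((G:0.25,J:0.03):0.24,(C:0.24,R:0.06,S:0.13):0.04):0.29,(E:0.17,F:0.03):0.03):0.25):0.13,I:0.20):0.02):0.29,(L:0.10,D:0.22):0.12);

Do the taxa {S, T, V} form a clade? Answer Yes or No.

No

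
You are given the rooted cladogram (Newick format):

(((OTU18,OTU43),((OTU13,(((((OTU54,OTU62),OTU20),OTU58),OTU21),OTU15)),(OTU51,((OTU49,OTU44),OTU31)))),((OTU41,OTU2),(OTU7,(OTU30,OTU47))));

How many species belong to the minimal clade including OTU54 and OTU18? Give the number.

13

The MRCA of OTU54 and OTU18 is the node subtending ((OTU18,OTU43),((OTU13,(((((OTU54,OTU62),OTU20),OTU58),OTU21),OTU15)),(OTU51,((OTU49,OTU44),OTU31)))).
That clade contains 13 terminal taxa: OTU13, OTU15, OTU18, OTU20, OTU21, OTU31, OTU43, OTU44, OTU49, OTU51, OTU54, OTU58, OTU62.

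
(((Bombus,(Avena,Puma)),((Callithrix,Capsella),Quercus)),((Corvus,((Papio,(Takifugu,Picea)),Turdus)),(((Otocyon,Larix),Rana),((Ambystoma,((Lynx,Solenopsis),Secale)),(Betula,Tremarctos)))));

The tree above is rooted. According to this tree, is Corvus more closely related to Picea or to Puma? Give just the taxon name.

The MRCA of Corvus and Picea subtends (Corvus,((Papio,(Takifugu,Picea)),Turdus)) (5 taxa).
The MRCA of Corvus and Puma is the root, subtending the entire tree (20 taxa).
The first is nested inside the second, so Corvus shares a more recent common ancestor with Picea.

Picea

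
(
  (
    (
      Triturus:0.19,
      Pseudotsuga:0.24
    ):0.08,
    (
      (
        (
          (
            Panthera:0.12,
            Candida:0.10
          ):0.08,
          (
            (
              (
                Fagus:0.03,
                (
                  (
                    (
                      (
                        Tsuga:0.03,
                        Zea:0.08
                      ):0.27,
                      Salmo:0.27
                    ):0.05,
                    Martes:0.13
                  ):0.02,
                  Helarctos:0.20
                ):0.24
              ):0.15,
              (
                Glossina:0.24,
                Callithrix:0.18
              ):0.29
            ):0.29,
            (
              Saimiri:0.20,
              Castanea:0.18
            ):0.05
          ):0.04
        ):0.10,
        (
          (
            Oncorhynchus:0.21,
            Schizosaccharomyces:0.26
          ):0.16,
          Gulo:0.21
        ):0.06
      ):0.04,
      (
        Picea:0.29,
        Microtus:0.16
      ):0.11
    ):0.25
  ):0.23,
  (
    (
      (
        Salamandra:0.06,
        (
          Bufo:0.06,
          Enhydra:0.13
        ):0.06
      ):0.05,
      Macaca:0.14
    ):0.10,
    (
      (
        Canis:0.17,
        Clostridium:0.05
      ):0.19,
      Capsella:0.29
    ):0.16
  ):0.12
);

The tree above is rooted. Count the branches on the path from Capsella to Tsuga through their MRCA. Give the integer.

The MRCA of Capsella and Tsuga is the root of the tree.
From Capsella up to that node: 3 branches. From Tsuga up to the same node: 12 branches. Total: 3 + 12 = 15.

15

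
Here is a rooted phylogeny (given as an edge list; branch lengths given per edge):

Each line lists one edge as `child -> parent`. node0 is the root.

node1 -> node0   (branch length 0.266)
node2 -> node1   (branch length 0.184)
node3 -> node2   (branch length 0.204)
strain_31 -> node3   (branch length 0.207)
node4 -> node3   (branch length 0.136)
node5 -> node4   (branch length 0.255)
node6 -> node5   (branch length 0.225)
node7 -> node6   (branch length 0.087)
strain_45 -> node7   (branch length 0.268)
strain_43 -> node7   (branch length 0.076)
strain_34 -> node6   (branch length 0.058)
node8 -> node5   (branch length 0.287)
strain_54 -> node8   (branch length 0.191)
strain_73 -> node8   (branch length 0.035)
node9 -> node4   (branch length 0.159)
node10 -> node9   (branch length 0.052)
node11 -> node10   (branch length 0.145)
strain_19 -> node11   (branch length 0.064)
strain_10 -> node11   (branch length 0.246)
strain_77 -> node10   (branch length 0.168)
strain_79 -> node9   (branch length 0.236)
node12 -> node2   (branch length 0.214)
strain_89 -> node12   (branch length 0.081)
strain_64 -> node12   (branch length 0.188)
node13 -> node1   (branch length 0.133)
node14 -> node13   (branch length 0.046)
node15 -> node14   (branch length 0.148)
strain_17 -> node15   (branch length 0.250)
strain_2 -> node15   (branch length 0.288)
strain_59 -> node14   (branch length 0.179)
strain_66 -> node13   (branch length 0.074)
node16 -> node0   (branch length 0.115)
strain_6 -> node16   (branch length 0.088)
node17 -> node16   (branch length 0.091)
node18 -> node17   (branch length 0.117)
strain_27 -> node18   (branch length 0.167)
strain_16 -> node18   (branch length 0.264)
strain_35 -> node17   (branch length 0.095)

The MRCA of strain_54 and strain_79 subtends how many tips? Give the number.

9

The MRCA of strain_54 and strain_79 is the node subtending ((((strain_45,strain_43),strain_34),(strain_54,strain_73)),(((strain_19,strain_10),strain_77),strain_79)).
That clade contains 9 terminal taxa: strain_10, strain_19, strain_34, strain_43, strain_45, strain_54, strain_73, strain_77, strain_79.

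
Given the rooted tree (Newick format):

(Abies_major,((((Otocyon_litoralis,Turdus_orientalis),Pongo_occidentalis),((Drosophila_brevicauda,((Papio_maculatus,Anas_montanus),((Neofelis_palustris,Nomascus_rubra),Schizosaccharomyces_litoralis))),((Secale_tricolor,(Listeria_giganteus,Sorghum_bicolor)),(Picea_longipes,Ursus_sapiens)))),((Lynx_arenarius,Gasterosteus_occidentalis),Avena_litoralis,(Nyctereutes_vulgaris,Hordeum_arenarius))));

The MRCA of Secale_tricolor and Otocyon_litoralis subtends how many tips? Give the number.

14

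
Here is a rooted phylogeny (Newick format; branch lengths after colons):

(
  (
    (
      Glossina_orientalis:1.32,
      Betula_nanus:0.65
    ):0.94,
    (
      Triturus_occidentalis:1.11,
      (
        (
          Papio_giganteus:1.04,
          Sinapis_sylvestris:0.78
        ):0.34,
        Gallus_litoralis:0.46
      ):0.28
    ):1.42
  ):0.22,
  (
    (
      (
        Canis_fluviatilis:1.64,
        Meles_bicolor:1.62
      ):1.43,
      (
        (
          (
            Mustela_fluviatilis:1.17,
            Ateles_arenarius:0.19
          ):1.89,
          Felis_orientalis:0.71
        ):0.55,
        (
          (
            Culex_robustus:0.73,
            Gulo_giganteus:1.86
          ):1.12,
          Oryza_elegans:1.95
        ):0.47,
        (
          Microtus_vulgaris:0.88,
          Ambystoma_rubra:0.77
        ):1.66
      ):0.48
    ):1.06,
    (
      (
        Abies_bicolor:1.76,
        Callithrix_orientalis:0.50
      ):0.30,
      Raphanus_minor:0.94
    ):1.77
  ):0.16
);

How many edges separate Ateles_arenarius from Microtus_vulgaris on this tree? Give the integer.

The MRCA of Ateles_arenarius and Microtus_vulgaris is the node subtending (((Mustela_fluviatilis,Ateles_arenarius),Felis_orientalis),((Culex_robustus,Gulo_giganteus),Oryza_elegans),(Microtus_vulgaris,Ambystoma_rubra)).
From Ateles_arenarius up to that node: 3 branches. From Microtus_vulgaris up to the same node: 2 branches. Total: 3 + 2 = 5.

5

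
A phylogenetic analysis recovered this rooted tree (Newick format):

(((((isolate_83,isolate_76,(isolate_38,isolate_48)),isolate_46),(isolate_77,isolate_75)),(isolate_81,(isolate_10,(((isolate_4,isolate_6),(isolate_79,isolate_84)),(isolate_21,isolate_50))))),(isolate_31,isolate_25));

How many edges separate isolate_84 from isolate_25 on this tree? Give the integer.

9

The MRCA of isolate_84 and isolate_25 is the root of the tree.
From isolate_84 up to that node: 7 branches. From isolate_25 up to the same node: 2 branches. Total: 7 + 2 = 9.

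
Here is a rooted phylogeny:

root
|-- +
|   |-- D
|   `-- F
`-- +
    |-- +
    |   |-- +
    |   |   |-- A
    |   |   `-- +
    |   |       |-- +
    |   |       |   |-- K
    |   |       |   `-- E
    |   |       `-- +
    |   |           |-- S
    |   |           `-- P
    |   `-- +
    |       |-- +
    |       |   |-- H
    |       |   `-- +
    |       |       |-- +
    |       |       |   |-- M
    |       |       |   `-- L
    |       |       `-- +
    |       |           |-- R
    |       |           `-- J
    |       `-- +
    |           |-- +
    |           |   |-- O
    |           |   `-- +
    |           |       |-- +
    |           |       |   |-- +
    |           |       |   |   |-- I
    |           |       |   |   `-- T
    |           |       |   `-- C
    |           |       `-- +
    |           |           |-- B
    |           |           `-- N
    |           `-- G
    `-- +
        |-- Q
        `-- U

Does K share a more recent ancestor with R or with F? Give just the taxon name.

R

The MRCA of K and R subtends ((A,((K,E),(S,P))),((H,((M,L),(R,J))),((O,(((I,T),C),(B,N))),G))) (17 taxa).
The MRCA of K and F is the root, subtending the entire tree (21 taxa).
The first is nested inside the second, so K shares a more recent common ancestor with R.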